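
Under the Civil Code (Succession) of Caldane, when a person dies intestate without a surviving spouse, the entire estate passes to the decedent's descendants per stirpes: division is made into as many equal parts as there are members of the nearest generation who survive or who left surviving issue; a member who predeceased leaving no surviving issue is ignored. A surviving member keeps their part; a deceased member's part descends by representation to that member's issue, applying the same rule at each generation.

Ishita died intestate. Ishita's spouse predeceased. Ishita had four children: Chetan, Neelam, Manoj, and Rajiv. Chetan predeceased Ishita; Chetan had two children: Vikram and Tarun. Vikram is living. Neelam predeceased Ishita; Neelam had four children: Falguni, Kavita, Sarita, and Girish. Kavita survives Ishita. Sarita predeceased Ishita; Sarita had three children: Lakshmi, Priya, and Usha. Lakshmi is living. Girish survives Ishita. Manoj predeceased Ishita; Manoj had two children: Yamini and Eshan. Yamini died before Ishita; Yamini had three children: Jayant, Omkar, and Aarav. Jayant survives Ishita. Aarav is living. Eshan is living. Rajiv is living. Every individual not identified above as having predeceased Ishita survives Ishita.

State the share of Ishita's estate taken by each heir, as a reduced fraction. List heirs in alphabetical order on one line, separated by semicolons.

Aarav 1/24; Eshan 1/8; Falguni 1/16; Girish 1/16; Jayant 1/24; Kavita 1/16; Lakshmi 1/48; Omkar 1/24; Priya 1/48; Rajiv 1/4; Tarun 1/8; Usha 1/48; Vikram 1/8

There is no surviving spouse, so the entire estate passes to Ishita's descendants per stirpes.
The estate is divided into 4 equal shares of 1/4 among Chetan, Neelam, Manoj, Rajiv.
Chetan predeceased; the 1/4 allotted to Chetan's branch passes to Chetan's issue by representation.
The 1/4 is divided into 2 equal shares of 1/8 among Vikram, Tarun.
Vikram is living and takes 1/8.
Tarun is living and takes 1/8.
Neelam predeceased; the 1/4 allotted to Neelam's branch passes to Neelam's issue by representation.
The 1/4 is divided into 4 equal shares of 1/16 among Falguni, Kavita, Sarita, Girish.
Falguni is living and takes 1/16.
Kavita is living and takes 1/16.
Sarita predeceased; the 1/16 allotted to Sarita's branch passes to Sarita's issue by representation.
The 1/16 is divided into 3 equal shares of 1/48 among Lakshmi, Priya, Usha.
Lakshmi is living and takes 1/48.
Priya is living and takes 1/48.
Usha is living and takes 1/48.
Girish is living and takes 1/16.
Manoj predeceased; the 1/4 allotted to Manoj's branch passes to Manoj's issue by representation.
The 1/4 is divided into 2 equal shares of 1/8 among Yamini, Eshan.
Yamini predeceased; the 1/8 allotted to Yamini's branch passes to Yamini's issue by representation.
The 1/8 is divided into 3 equal shares of 1/24 among Jayant, Omkar, Aarav.
Jayant is living and takes 1/24.
Omkar is living and takes 1/24.
Aarav is living and takes 1/24.
Eshan is living and takes 1/8.
Rajiv is living and takes 1/4.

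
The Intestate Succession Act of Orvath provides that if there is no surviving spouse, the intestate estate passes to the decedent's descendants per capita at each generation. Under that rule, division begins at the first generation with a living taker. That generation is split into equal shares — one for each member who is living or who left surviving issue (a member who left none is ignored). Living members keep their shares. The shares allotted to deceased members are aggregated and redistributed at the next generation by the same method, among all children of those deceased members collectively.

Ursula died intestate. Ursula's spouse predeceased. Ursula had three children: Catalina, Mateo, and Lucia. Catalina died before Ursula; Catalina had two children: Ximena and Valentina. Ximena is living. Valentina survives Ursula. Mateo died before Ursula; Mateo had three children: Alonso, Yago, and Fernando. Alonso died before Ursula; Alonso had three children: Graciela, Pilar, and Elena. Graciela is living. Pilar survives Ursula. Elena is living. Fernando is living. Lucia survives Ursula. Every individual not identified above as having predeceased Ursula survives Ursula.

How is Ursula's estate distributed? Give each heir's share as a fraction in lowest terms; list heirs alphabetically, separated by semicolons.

There is no surviving spouse, so the entire estate passes to Ursula's descendants per capita at each generation.
At generation 1 (Catalina, Mateo, Lucia) there are 3 shares of (1)/3 = 1/3 each.
Living: Lucia — each takes 1/3.
Deceased: Catalina and Mateo. Their combined 2/3 is pooled and carried to generation 2.
At generation 2 (Ximena, Valentina, Alonso, Yago, Fernando) there are 5 shares of (2/3)/5 = 2/15 each.
Living: Ximena, Valentina, Yago, and Fernando — each takes 2/15.
Deceased: Alonso. That 2/15 share is carried to generation 3.
At generation 3 (Graciela, Pilar, Elena) there are 3 shares of (2/15)/3 = 2/45 each.
Living: Graciela, Pilar, and Elena — each takes 2/45.

Elena 2/45; Fernando 2/15; Graciela 2/45; Lucia 1/3; Pilar 2/45; Valentina 2/15; Ximena 2/15; Yago 2/15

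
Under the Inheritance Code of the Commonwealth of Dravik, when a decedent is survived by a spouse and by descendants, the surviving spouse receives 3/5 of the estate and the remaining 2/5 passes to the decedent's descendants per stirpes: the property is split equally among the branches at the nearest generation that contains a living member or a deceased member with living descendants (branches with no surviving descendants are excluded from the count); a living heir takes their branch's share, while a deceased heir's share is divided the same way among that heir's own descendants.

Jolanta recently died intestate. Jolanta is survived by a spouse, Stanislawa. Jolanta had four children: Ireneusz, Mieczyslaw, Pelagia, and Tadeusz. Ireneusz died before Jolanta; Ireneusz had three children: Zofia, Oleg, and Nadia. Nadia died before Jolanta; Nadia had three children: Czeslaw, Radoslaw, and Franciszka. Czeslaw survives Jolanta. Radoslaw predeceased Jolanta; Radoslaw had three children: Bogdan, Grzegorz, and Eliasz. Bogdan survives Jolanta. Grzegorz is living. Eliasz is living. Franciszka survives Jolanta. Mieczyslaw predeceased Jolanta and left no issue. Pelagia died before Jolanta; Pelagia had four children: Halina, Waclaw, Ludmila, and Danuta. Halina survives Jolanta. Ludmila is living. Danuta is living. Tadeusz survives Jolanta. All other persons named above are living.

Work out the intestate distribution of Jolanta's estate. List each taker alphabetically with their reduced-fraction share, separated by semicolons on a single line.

Bogdan 2/405; Czeslaw 2/135; Danuta 1/30; Eliasz 2/405; Franciszka 2/135; Grzegorz 2/405; Halina 1/30; Ludmila 1/30; Oleg 2/45; Stanislawa 3/5; Tadeusz 2/15; Waclaw 1/30; Zofia 2/45

Stanislawa, as surviving spouse, takes 3/5.
The remaining 2/5 passes to Jolanta's descendants per stirpes.
Mieczyslaw left no surviving issue, so that branch lapses and is disregarded.
The 2/5 is divided into 3 equal shares of 2/15 among Ireneusz, Pelagia, Tadeusz.
Ireneusz predeceased; the 2/15 allotted to Ireneusz's branch passes to Ireneusz's issue by representation.
The 2/15 is divided into 3 equal shares of 2/45 among Zofia, Oleg, Nadia.
Zofia is living and takes 2/45.
Oleg is living and takes 2/45.
Nadia predeceased; the 2/45 allotted to Nadia's branch passes to Nadia's issue by representation.
The 2/45 is divided into 3 equal shares of 2/135 among Czeslaw, Radoslaw, Franciszka.
Czeslaw is living and takes 2/135.
Radoslaw predeceased; the 2/135 allotted to Radoslaw's branch passes to Radoslaw's issue by representation.
The 2/135 is divided into 3 equal shares of 2/405 among Bogdan, Grzegorz, Eliasz.
Bogdan is living and takes 2/405.
Grzegorz is living and takes 2/405.
Eliasz is living and takes 2/405.
Franciszka is living and takes 2/135.
Pelagia predeceased; the 2/15 allotted to Pelagia's branch passes to Pelagia's issue by representation.
The 2/15 is divided into 4 equal shares of 1/30 among Halina, Waclaw, Ludmila, Danuta.
Halina is living and takes 1/30.
Waclaw is living and takes 1/30.
Ludmila is living and takes 1/30.
Danuta is living and takes 1/30.
Tadeusz is living and takes 2/15.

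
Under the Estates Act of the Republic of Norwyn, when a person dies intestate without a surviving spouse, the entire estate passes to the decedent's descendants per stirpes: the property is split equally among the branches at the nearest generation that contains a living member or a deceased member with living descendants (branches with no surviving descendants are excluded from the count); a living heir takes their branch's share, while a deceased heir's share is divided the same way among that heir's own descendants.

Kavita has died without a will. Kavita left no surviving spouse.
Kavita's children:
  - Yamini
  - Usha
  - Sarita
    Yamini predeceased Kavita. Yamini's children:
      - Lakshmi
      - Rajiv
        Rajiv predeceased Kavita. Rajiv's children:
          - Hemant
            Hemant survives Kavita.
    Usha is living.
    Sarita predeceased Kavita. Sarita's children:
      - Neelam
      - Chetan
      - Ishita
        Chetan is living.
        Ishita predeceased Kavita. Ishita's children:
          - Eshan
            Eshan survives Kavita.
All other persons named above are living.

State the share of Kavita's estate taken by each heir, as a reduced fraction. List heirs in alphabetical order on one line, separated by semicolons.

There is no surviving spouse, so the entire estate passes to Kavita's descendants per stirpes.
The estate is divided into 3 equal shares of 1/3 among Yamini, Usha, Sarita.
Yamini predeceased; the 1/3 allotted to Yamini's branch passes to Yamini's issue by representation.
The 1/3 is divided into 2 equal shares of 1/6 among Lakshmi, Rajiv.
Lakshmi is living and takes 1/6.
Rajiv predeceased; the 1/6 allotted to Rajiv's branch passes to Rajiv's issue by representation.
Hemant is the sole taker at this level and receives the full 1/6.
Usha is living and takes 1/3.
Sarita predeceased; the 1/3 allotted to Sarita's branch passes to Sarita's issue by representation.
The 1/3 is divided into 3 equal shares of 1/9 among Neelam, Chetan, Ishita.
Neelam is living and takes 1/9.
Chetan is living and takes 1/9.
Ishita predeceased; the 1/9 allotted to Ishita's branch passes to Ishita's issue by representation.
Eshan is the sole taker at this level and receives the full 1/9.

Chetan 1/9; Eshan 1/9; Hemant 1/6; Lakshmi 1/6; Neelam 1/9; Usha 1/3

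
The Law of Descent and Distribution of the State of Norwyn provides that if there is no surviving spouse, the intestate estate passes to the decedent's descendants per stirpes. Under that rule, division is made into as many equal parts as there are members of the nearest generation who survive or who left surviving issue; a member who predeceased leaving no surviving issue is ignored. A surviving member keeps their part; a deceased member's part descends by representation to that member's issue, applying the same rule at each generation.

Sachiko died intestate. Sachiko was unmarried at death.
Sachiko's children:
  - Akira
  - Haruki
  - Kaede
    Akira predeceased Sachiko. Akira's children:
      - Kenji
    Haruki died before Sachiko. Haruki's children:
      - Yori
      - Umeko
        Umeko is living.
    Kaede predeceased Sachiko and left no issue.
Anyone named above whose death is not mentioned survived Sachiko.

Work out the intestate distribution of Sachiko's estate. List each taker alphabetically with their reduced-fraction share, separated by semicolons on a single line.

Kenji 1/2; Umeko 1/4; Yori 1/4

There is no surviving spouse, so the entire estate passes to Sachiko's descendants per stirpes.
Kaede left no surviving issue, so that branch lapses and is disregarded.
The estate is divided into 2 equal shares of 1/2 among Akira, Haruki.
Akira predeceased; the 1/2 allotted to Akira's branch passes to Akira's issue by representation.
Kenji is the sole taker at this level and receives the full 1/2.
Haruki predeceased; the 1/2 allotted to Haruki's branch passes to Haruki's issue by representation.
The 1/2 is divided into 2 equal shares of 1/4 among Yori, Umeko.
Yori is living and takes 1/4.
Umeko is living and takes 1/4.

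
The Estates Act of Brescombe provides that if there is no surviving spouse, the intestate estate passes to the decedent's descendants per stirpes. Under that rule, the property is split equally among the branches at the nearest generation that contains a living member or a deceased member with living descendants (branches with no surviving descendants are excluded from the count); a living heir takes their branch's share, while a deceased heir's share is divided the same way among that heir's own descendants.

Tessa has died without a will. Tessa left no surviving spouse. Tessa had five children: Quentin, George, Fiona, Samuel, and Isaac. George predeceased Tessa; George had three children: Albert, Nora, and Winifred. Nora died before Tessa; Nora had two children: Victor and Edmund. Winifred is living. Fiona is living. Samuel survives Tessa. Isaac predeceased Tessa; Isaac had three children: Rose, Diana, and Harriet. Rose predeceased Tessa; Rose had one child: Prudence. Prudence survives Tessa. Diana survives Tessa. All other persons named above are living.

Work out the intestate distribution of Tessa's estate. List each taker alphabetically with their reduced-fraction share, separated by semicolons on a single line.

There is no surviving spouse, so the entire estate passes to Tessa's descendants per stirpes.
The estate is divided into 5 equal shares of 1/5 among Quentin, George, Fiona, Samuel, Isaac.
Quentin is living and takes 1/5.
George predeceased; the 1/5 allotted to George's branch passes to George's issue by representation.
The 1/5 is divided into 3 equal shares of 1/15 among Albert, Nora, Winifred.
Albert is living and takes 1/15.
Nora predeceased; the 1/15 allotted to Nora's branch passes to Nora's issue by representation.
The 1/15 is divided into 2 equal shares of 1/30 among Victor, Edmund.
Victor is living and takes 1/30.
Edmund is living and takes 1/30.
Winifred is living and takes 1/15.
Fiona is living and takes 1/5.
Samuel is living and takes 1/5.
Isaac predeceased; the 1/5 allotted to Isaac's branch passes to Isaac's issue by representation.
The 1/5 is divided into 3 equal shares of 1/15 among Rose, Diana, Harriet.
Rose predeceased; the 1/15 allotted to Rose's branch passes to Rose's issue by representation.
Prudence is the sole taker at this level and receives the full 1/15.
Diana is living and takes 1/15.
Harriet is living and takes 1/15.

Albert 1/15; Diana 1/15; Edmund 1/30; Fiona 1/5; Harriet 1/15; Prudence 1/15; Quentin 1/5; Samuel 1/5; Victor 1/30; Winifred 1/15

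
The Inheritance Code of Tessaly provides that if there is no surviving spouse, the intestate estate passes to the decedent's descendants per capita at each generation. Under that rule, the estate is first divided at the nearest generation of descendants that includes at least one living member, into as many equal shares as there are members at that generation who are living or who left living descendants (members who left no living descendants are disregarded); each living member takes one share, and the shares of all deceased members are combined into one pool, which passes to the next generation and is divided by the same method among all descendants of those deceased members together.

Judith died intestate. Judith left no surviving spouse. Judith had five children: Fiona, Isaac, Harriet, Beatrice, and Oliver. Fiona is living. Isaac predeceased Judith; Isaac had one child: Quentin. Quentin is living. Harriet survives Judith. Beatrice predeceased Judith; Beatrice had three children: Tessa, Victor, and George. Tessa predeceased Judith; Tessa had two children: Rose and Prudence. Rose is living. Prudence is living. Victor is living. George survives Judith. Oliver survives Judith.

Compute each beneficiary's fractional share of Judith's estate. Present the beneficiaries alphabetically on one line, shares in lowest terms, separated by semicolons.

Fiona 1/5; George 1/10; Harriet 1/5; Oliver 1/5; Prudence 1/20; Quentin 1/10; Rose 1/20; Victor 1/10

There is no surviving spouse, so the entire estate passes to Judith's descendants per capita at each generation.
At generation 1 (Fiona, Isaac, Harriet, Beatrice, Oliver) there are 5 shares of (1)/5 = 1/5 each.
Living: Fiona, Harriet, and Oliver — each takes 1/5.
Deceased: Isaac and Beatrice. Their combined 2/5 is pooled and carried to generation 2.
At generation 2 (Quentin, Tessa, Victor, George) there are 4 shares of (2/5)/4 = 1/10 each.
Living: Quentin, Victor, and George — each takes 1/10.
Deceased: Tessa. That 1/10 share is carried to generation 3.
At generation 3 (Rose, Prudence) there are 2 shares of (1/10)/2 = 1/20 each.
Living: Rose and Prudence — each takes 1/20.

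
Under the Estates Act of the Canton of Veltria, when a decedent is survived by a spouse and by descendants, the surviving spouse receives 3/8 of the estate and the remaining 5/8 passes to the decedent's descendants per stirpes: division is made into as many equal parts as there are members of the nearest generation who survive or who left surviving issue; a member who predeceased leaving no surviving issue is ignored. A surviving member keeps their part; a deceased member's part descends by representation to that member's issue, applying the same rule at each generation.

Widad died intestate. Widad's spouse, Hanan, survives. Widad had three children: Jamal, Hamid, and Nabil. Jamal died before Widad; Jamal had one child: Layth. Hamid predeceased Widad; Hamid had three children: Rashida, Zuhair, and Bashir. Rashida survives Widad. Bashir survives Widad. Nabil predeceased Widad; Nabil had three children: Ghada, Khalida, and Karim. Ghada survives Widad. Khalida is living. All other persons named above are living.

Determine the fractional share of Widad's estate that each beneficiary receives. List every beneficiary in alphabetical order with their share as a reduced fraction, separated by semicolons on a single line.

Hanan, as surviving spouse, takes 3/8.
The remaining 5/8 passes to Widad's descendants per stirpes.
The 5/8 is divided into 3 equal shares of 5/24 among Jamal, Hamid, Nabil.
Jamal predeceased; the 5/24 allotted to Jamal's branch passes to Jamal's issue by representation.
Layth is the sole taker at this level and receives the full 5/24.
Hamid predeceased; the 5/24 allotted to Hamid's branch passes to Hamid's issue by representation.
The 5/24 is divided into 3 equal shares of 5/72 among Rashida, Zuhair, Bashir.
Rashida is living and takes 5/72.
Zuhair is living and takes 5/72.
Bashir is living and takes 5/72.
Nabil predeceased; the 5/24 allotted to Nabil's branch passes to Nabil's issue by representation.
The 5/24 is divided into 3 equal shares of 5/72 among Ghada, Khalida, Karim.
Ghada is living and takes 5/72.
Khalida is living and takes 5/72.
Karim is living and takes 5/72.

Bashir 5/72; Ghada 5/72; Hanan 3/8; Karim 5/72; Khalida 5/72; Layth 5/24; Rashida 5/72; Zuhair 5/72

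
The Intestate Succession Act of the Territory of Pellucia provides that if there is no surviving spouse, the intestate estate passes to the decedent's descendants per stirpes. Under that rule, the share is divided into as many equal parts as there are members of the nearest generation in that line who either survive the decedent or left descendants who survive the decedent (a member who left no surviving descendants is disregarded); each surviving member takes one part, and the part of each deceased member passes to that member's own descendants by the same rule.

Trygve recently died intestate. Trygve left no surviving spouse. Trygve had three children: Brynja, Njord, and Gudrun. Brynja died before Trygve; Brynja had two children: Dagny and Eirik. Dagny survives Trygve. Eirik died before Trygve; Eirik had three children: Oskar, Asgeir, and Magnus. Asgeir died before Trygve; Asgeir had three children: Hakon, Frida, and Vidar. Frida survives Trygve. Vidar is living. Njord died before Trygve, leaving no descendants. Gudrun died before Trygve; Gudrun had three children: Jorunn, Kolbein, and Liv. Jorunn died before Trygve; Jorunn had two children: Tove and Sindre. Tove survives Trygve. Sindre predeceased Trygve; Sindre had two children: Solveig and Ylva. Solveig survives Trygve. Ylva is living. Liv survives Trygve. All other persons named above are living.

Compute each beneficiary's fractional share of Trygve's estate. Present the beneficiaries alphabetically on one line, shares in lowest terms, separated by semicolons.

There is no surviving spouse, so the entire estate passes to Trygve's descendants per stirpes.
Njord left no surviving issue, so that branch lapses and is disregarded.
The estate is divided into 2 equal shares of 1/2 among Brynja, Gudrun.
Brynja predeceased; the 1/2 allotted to Brynja's branch passes to Brynja's issue by representation.
The 1/2 is divided into 2 equal shares of 1/4 among Dagny, Eirik.
Dagny is living and takes 1/4.
Eirik predeceased; the 1/4 allotted to Eirik's branch passes to Eirik's issue by representation.
The 1/4 is divided into 3 equal shares of 1/12 among Oskar, Asgeir, Magnus.
Oskar is living and takes 1/12.
Asgeir predeceased; the 1/12 allotted to Asgeir's branch passes to Asgeir's issue by representation.
The 1/12 is divided into 3 equal shares of 1/36 among Hakon, Frida, Vidar.
Hakon is living and takes 1/36.
Frida is living and takes 1/36.
Vidar is living and takes 1/36.
Magnus is living and takes 1/12.
Gudrun predeceased; the 1/2 allotted to Gudrun's branch passes to Gudrun's issue by representation.
The 1/2 is divided into 3 equal shares of 1/6 among Jorunn, Kolbein, Liv.
Jorunn predeceased; the 1/6 allotted to Jorunn's branch passes to Jorunn's issue by representation.
The 1/6 is divided into 2 equal shares of 1/12 among Tove, Sindre.
Tove is living and takes 1/12.
Sindre predeceased; the 1/12 allotted to Sindre's branch passes to Sindre's issue by representation.
The 1/12 is divided into 2 equal shares of 1/24 among Solveig, Ylva.
Solveig is living and takes 1/24.
Ylva is living and takes 1/24.
Kolbein is living and takes 1/6.
Liv is living and takes 1/6.

Dagny 1/4; Frida 1/36; Hakon 1/36; Kolbein 1/6; Liv 1/6; Magnus 1/12; Oskar 1/12; Solveig 1/24; Tove 1/12; Vidar 1/36; Ylva 1/24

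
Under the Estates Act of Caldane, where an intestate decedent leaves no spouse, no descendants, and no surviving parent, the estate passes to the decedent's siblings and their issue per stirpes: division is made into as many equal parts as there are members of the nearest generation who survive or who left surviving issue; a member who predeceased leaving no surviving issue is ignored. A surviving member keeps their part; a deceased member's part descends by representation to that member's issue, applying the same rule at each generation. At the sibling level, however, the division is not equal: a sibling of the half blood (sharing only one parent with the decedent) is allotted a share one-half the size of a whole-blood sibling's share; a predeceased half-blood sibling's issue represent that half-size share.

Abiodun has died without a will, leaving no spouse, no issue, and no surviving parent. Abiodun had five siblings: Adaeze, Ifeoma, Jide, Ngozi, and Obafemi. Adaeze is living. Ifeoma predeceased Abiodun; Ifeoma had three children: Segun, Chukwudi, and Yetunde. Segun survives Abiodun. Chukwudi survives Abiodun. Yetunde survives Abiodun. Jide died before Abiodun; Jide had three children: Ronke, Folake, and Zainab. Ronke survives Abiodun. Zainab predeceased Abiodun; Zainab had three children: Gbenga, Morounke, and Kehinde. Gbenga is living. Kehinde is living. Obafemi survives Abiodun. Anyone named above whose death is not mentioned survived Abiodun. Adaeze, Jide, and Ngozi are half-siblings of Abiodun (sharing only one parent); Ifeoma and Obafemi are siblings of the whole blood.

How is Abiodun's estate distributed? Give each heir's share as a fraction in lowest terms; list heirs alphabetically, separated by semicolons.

Adaeze 1/7; Chukwudi 2/21; Folake 1/21; Gbenga 1/63; Kehinde 1/63; Morounke 1/63; Ngozi 1/7; Obafemi 2/7; Ronke 1/21; Segun 2/21; Yetunde 2/21

No spouse, descendants, or parent survives, so the estate passes to Abiodun's siblings per stirpes.
Half-blood siblings count for one-half the weight of whole-blood siblings at the initial division.
Dividing 1 in proportion to weights (total weight 7/2): Adaeze (weight 1/2) → 1/7; Ifeoma (weight 1) → 2/7; Jide (weight 1/2) → 1/7; Ngozi (weight 1/2) → 1/7; Obafemi (weight 1) → 2/7.
Adaeze is living and takes 1/7.
Ifeoma predeceased; the 2/7 allotted to Ifeoma's branch passes to Ifeoma's issue by representation.
The 2/7 is divided into 3 equal shares of 2/21 among Segun, Chukwudi, Yetunde.
Segun is living and takes 2/21.
Chukwudi is living and takes 2/21.
Yetunde is living and takes 2/21.
Jide predeceased; the 1/7 allotted to Jide's branch passes to Jide's issue by representation.
The 1/7 is divided into 3 equal shares of 1/21 among Ronke, Folake, Zainab.
Ronke is living and takes 1/21.
Folake is living and takes 1/21.
Zainab predeceased; the 1/21 allotted to Zainab's branch passes to Zainab's issue by representation.
The 1/21 is divided into 3 equal shares of 1/63 among Gbenga, Morounke, Kehinde.
Gbenga is living and takes 1/63.
Morounke is living and takes 1/63.
Kehinde is living and takes 1/63.
Ngozi is living and takes 1/7.
Obafemi is living and takes 2/7.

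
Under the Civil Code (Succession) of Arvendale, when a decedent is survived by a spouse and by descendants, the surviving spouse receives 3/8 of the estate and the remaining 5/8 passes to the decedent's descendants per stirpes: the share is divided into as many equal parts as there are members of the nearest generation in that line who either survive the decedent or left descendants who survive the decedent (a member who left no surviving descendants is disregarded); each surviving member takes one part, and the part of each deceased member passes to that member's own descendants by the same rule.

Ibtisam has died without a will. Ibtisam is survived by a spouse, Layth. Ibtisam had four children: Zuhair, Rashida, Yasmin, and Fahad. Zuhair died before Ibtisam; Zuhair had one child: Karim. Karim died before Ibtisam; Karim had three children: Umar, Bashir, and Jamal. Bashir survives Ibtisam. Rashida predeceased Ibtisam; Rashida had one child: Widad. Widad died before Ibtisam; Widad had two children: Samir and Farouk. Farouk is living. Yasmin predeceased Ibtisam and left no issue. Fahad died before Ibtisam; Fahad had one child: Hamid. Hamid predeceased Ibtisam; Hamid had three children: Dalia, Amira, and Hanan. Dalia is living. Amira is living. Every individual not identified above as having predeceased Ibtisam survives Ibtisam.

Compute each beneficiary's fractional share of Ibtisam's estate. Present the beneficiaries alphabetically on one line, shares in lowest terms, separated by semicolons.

Layth, as surviving spouse, takes 3/8.
The remaining 5/8 passes to Ibtisam's descendants per stirpes.
Yasmin left no surviving issue, so that branch lapses and is disregarded.
The 5/8 is divided into 3 equal shares of 5/24 among Zuhair, Rashida, Fahad.
Zuhair predeceased; the 5/24 allotted to Zuhair's branch passes to Zuhair's issue by representation.
Karim's line is the sole branch at this level, so the full 5/24 passes to Karim's issue by representation.
The 5/24 is divided into 3 equal shares of 5/72 among Umar, Bashir, Jamal.
Umar is living and takes 5/72.
Bashir is living and takes 5/72.
Jamal is living and takes 5/72.
Rashida predeceased; the 5/24 allotted to Rashida's branch passes to Rashida's issue by representation.
Widad's line is the sole branch at this level, so the full 5/24 passes to Widad's issue by representation.
The 5/24 is divided into 2 equal shares of 5/48 among Samir, Farouk.
Samir is living and takes 5/48.
Farouk is living and takes 5/48.
Fahad predeceased; the 5/24 allotted to Fahad's branch passes to Fahad's issue by representation.
Hamid's line is the sole branch at this level, so the full 5/24 passes to Hamid's issue by representation.
The 5/24 is divided into 3 equal shares of 5/72 among Dalia, Amira, Hanan.
Dalia is living and takes 5/72.
Amira is living and takes 5/72.
Hanan is living and takes 5/72.

Amira 5/72; Bashir 5/72; Dalia 5/72; Farouk 5/48; Hanan 5/72; Jamal 5/72; Layth 3/8; Samir 5/48; Umar 5/72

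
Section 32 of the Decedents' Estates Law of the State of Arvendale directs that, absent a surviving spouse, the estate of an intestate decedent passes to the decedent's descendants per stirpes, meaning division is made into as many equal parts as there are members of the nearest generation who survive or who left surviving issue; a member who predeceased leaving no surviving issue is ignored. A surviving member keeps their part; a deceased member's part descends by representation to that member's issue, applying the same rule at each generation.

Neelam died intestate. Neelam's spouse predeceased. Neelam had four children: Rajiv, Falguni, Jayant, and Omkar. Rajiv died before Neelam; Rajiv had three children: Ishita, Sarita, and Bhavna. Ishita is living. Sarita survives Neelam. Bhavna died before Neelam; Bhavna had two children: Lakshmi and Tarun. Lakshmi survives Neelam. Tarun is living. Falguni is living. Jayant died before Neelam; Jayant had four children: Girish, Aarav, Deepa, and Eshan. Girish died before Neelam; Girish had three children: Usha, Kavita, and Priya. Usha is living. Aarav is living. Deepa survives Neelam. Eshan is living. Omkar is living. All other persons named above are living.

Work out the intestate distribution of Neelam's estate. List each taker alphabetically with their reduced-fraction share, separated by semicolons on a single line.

There is no surviving spouse, so the entire estate passes to Neelam's descendants per stirpes.
The estate is divided into 4 equal shares of 1/4 among Rajiv, Falguni, Jayant, Omkar.
Rajiv predeceased; the 1/4 allotted to Rajiv's branch passes to Rajiv's issue by representation.
The 1/4 is divided into 3 equal shares of 1/12 among Ishita, Sarita, Bhavna.
Ishita is living and takes 1/12.
Sarita is living and takes 1/12.
Bhavna predeceased; the 1/12 allotted to Bhavna's branch passes to Bhavna's issue by representation.
The 1/12 is divided into 2 equal shares of 1/24 among Lakshmi, Tarun.
Lakshmi is living and takes 1/24.
Tarun is living and takes 1/24.
Falguni is living and takes 1/4.
Jayant predeceased; the 1/4 allotted to Jayant's branch passes to Jayant's issue by representation.
The 1/4 is divided into 4 equal shares of 1/16 among Girish, Aarav, Deepa, Eshan.
Girish predeceased; the 1/16 allotted to Girish's branch passes to Girish's issue by representation.
The 1/16 is divided into 3 equal shares of 1/48 among Usha, Kavita, Priya.
Usha is living and takes 1/48.
Kavita is living and takes 1/48.
Priya is living and takes 1/48.
Aarav is living and takes 1/16.
Deepa is living and takes 1/16.
Eshan is living and takes 1/16.
Omkar is living and takes 1/4.

Aarav 1/16; Deepa 1/16; Eshan 1/16; Falguni 1/4; Ishita 1/12; Kavita 1/48; Lakshmi 1/24; Omkar 1/4; Priya 1/48; Sarita 1/12; Tarun 1/24; Usha 1/48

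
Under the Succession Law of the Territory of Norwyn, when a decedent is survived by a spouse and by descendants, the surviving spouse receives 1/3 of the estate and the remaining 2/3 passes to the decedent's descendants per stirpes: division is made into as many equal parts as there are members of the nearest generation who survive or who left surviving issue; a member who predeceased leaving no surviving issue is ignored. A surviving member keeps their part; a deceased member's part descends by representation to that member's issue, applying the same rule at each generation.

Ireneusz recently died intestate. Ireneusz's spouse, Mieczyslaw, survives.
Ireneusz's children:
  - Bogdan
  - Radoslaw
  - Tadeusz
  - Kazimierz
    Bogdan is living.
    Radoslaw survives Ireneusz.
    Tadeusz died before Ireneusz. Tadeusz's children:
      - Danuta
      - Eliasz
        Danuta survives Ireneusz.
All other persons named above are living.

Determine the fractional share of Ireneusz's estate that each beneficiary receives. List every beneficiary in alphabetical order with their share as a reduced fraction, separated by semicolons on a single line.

Mieczyslaw, as surviving spouse, takes 1/3.
The remaining 2/3 passes to Ireneusz's descendants per stirpes.
The 2/3 is divided into 4 equal shares of 1/6 among Bogdan, Radoslaw, Tadeusz, Kazimierz.
Bogdan is living and takes 1/6.
Radoslaw is living and takes 1/6.
Tadeusz predeceased; the 1/6 allotted to Tadeusz's branch passes to Tadeusz's issue by representation.
The 1/6 is divided into 2 equal shares of 1/12 among Danuta, Eliasz.
Danuta is living and takes 1/12.
Eliasz is living and takes 1/12.
Kazimierz is living and takes 1/6.

Bogdan 1/6; Danuta 1/12; Eliasz 1/12; Kazimierz 1/6; Mieczyslaw 1/3; Radoslaw 1/6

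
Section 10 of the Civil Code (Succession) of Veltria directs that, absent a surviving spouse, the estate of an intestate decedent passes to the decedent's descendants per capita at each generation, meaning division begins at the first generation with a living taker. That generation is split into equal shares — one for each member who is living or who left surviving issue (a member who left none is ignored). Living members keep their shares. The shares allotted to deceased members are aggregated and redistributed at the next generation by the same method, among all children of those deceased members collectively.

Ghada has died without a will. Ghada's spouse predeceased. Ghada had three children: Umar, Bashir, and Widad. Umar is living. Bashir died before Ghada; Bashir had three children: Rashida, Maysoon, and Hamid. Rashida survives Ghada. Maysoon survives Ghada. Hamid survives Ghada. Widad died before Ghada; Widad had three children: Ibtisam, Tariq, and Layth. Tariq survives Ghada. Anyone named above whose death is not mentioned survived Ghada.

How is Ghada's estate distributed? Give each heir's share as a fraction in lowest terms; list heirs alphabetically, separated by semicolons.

There is no surviving spouse, so the entire estate passes to Ghada's descendants per capita at each generation.
At generation 1 (Umar, Bashir, Widad) there are 3 shares of (1)/3 = 1/3 each.
Living: Umar — each takes 1/3.
Deceased: Bashir and Widad. Their combined 2/3 is pooled and carried to generation 2.
At generation 2 (Rashida, Maysoon, Hamid, Ibtisam, Tariq, Layth) there are 6 shares of (2/3)/6 = 1/9 each.
Living: Rashida, Maysoon, Hamid, Ibtisam, Tariq, and Layth — each takes 1/9.

Hamid 1/9; Ibtisam 1/9; Layth 1/9; Maysoon 1/9; Rashida 1/9; Tariq 1/9; Umar 1/3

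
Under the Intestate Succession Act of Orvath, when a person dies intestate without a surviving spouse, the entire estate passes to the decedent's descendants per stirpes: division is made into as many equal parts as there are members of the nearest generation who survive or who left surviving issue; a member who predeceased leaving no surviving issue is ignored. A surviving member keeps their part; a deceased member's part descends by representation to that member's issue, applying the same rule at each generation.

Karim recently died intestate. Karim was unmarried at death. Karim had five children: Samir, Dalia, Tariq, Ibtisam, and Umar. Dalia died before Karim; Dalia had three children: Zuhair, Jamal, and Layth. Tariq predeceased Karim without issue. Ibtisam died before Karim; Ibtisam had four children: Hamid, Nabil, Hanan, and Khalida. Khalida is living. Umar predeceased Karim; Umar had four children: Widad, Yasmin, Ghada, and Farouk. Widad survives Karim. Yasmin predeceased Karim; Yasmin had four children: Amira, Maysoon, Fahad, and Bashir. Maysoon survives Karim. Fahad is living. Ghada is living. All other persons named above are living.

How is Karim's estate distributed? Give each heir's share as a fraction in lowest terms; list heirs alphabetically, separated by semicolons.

Amira 1/64; Bashir 1/64; Fahad 1/64; Farouk 1/16; Ghada 1/16; Hamid 1/16; Hanan 1/16; Jamal 1/12; Khalida 1/16; Layth 1/12; Maysoon 1/64; Nabil 1/16; Samir 1/4; Widad 1/16; Zuhair 1/12

There is no surviving spouse, so the entire estate passes to Karim's descendants per stirpes.
Tariq left no surviving issue, so that branch lapses and is disregarded.
The estate is divided into 4 equal shares of 1/4 among Samir, Dalia, Ibtisam, Umar.
Samir is living and takes 1/4.
Dalia predeceased; the 1/4 allotted to Dalia's branch passes to Dalia's issue by representation.
The 1/4 is divided into 3 equal shares of 1/12 among Zuhair, Jamal, Layth.
Zuhair is living and takes 1/12.
Jamal is living and takes 1/12.
Layth is living and takes 1/12.
Ibtisam predeceased; the 1/4 allotted to Ibtisam's branch passes to Ibtisam's issue by representation.
The 1/4 is divided into 4 equal shares of 1/16 among Hamid, Nabil, Hanan, Khalida.
Hamid is living and takes 1/16.
Nabil is living and takes 1/16.
Hanan is living and takes 1/16.
Khalida is living and takes 1/16.
Umar predeceased; the 1/4 allotted to Umar's branch passes to Umar's issue by representation.
The 1/4 is divided into 4 equal shares of 1/16 among Widad, Yasmin, Ghada, Farouk.
Widad is living and takes 1/16.
Yasmin predeceased; the 1/16 allotted to Yasmin's branch passes to Yasmin's issue by representation.
The 1/16 is divided into 4 equal shares of 1/64 among Amira, Maysoon, Fahad, Bashir.
Amira is living and takes 1/64.
Maysoon is living and takes 1/64.
Fahad is living and takes 1/64.
Bashir is living and takes 1/64.
Ghada is living and takes 1/16.
Farouk is living and takes 1/16.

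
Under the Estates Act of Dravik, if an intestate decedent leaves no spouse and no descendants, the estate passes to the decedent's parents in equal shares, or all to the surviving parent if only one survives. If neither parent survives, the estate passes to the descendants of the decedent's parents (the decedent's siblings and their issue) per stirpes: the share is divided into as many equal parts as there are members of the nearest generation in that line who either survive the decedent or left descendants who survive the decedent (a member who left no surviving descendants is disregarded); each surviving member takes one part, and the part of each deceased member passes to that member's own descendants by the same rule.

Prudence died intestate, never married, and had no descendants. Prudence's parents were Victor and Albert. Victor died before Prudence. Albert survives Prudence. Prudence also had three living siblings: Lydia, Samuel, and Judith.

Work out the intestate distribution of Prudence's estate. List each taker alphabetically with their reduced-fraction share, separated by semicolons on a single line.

Only one parent, Albert, survives, so Albert takes the entire estate. The siblings take nothing because a surviving parent has priority.

Albert 1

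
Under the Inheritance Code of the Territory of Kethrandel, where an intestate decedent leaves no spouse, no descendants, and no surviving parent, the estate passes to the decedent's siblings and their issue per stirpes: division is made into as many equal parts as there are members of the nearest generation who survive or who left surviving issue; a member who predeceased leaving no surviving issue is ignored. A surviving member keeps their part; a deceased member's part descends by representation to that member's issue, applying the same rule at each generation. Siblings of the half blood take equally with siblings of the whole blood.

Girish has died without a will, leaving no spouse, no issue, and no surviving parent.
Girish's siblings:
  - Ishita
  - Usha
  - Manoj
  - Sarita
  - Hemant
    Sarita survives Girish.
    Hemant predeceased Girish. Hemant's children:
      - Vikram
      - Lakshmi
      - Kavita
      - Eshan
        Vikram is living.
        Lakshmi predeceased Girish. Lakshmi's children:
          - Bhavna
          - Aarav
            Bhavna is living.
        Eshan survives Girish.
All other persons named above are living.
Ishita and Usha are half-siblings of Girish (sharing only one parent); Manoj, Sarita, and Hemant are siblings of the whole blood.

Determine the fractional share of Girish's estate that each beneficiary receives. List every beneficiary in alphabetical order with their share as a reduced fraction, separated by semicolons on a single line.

Aarav 1/40; Bhavna 1/40; Eshan 1/20; Ishita 1/5; Kavita 1/20; Manoj 1/5; Sarita 1/5; Usha 1/5; Vikram 1/20

No spouse, descendants, or parent survives, so the estate passes to Girish's siblings per stirpes.
Half-blood and whole-blood siblings take equally under the stated rule.
The estate is divided into 5 equal shares of 1/5 among Ishita, Usha, Manoj, Sarita, Hemant.
Ishita is living and takes 1/5.
Usha is living and takes 1/5.
Manoj is living and takes 1/5.
Sarita is living and takes 1/5.
Hemant predeceased; the 1/5 allotted to Hemant's branch passes to Hemant's issue by representation.
The 1/5 is divided into 4 equal shares of 1/20 among Vikram, Lakshmi, Kavita, Eshan.
Vikram is living and takes 1/20.
Lakshmi predeceased; the 1/20 allotted to Lakshmi's branch passes to Lakshmi's issue by representation.
The 1/20 is divided into 2 equal shares of 1/40 among Bhavna, Aarav.
Bhavna is living and takes 1/40.
Aarav is living and takes 1/40.
Kavita is living and takes 1/20.
Eshan is living and takes 1/20.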